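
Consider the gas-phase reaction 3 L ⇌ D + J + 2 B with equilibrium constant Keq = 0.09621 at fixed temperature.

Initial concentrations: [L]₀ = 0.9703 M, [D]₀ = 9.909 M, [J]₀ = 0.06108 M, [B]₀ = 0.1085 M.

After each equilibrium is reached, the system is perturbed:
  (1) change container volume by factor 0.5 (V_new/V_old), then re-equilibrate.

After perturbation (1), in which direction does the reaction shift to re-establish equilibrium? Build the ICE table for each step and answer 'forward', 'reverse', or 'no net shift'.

Direction: reverse

Q₀ = 0.0078 vs Keq = 0.09621 ⇒ Q<K, forward
Step 1:
                    L           D           J           B
  init         0.9703       9.909     0.06108      0.1085
  Δ           -0.1576     0.05254     0.05254      0.1051
  eq           0.8127       9.962      0.1136      0.2136
  solve Keq expr → x = 0.05254; check Q = 0.09621
Then change container volume by factor 0.5 (V_new/V_old).
Step 2:
                    L           D           J           B
  init          1.625       19.92      0.2272      0.4272
  Δ             0.102      -0.034      -0.034      -0.068
  eq            1.727       19.89      0.1932      0.3592
  solve Keq expr → x = -0.034; check Q = 0.09621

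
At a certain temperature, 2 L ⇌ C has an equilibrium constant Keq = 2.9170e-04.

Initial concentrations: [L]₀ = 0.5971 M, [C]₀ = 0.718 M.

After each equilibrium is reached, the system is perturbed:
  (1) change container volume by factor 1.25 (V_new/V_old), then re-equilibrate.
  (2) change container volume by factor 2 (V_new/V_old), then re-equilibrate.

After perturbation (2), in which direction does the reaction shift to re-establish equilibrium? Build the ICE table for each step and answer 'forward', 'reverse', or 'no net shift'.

Q₀ = 2.014 vs Keq = 2.9170e-04 ⇒ Q>K, reverse
Step 1:
                   L          C
  I           0.5971      0.718
  C            1.434    -0.7168
  E            2.031   0.001203
  solve Keq expr → x = -0.7168; check Q = 2.9170e-04
Then change container volume by factor 1.25 (V_new/V_old).
Step 2:
                   L          C
  I            1.625 9.6231e-04
  C       3.8420e-04 -1.9210e-04
  E            1.625 7.7021e-04
  solve Keq expr → x = -1.9210e-04; check Q = 2.9170e-04
Then change container volume by factor 2 (V_new/V_old).
Step 3:
                   L          C
  I           0.8125 3.8511e-04
  C       3.8474e-04 -1.9237e-04
  E           0.8129 1.9274e-04
  solve Keq expr → x = -1.9237e-04; check Q = 2.9170e-04

Direction: reverse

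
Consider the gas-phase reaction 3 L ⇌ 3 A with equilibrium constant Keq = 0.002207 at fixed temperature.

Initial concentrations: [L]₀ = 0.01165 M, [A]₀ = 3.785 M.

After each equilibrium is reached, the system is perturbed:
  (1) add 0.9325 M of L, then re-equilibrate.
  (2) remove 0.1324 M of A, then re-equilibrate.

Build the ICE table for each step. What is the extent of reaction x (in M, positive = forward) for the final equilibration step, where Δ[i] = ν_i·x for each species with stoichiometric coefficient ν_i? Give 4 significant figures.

Q₀ = 3.4294e+07 vs Keq = 0.002207 ⇒ Q>K, reverse
Step 1:
                  L         A
  Initial   0.01165     3.785
  Change      3.348    -3.348
  Equil       3.359    0.4374
  solve Keq expr → x = -1.116; check Q = 0.002207
Then add 0.9325 M of L.
Step 2:
                  L         A
  Initial     4.292    0.4374
  Change    -0.1074    0.1074
  Equil       4.184    0.5448
  solve Keq expr → x = 0.03581; check Q = 0.002207
Then remove 0.1324 M of A.
Step 3:
                  L         A
  Initial     4.184    0.4124
  Change    -0.1171    0.1171
  Equil       4.067    0.5295
  solve Keq expr → x = 0.03905; check Q = 0.002207

x = 0.03905 M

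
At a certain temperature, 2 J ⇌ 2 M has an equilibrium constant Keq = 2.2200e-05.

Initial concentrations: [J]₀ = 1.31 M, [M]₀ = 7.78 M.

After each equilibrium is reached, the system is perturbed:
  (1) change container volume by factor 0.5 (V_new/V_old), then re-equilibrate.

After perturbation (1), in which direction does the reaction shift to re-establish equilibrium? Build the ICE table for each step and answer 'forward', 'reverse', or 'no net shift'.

Direction: no net shift

Q₀ = 35.27 vs Keq = 2.2200e-05 ⇒ Q>K, reverse
Step 1:
                  J         M
  I            1.31      7.78
  C           7.737    -7.737
  E           9.047   0.04263
  solve Keq expr → x = -3.869; check Q = 2.2200e-05
Then change container volume by factor 0.5 (V_new/V_old).
Step 2:
                  J         M
  I           18.09   0.08526
  C               0         0
  E           18.09   0.08526
  solve Keq expr → x = 0; check Q = 2.2200e-05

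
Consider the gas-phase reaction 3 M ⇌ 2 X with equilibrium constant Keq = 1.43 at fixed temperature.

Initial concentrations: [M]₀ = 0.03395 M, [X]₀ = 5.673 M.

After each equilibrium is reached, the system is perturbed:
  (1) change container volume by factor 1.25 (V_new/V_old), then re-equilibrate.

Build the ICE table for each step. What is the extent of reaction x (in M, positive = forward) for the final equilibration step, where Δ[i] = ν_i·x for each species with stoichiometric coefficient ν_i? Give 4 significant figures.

x = -0.03739 M

Q₀ = 8.2244e+05 vs Keq = 1.43 ⇒ Q>K, reverse
Step 1:
                    M           X
  I           0.03395       5.673
  C             2.263      -1.509
  E             2.297       4.164
  solve Keq expr → x = -0.7545; check Q = 1.43
Then change container volume by factor 1.25 (V_new/V_old).
Step 2:
                    M           X
  I             1.838       3.331
  C            0.1122    -0.07478
  E              1.95       3.256
  solve Keq expr → x = -0.03739; check Q = 1.43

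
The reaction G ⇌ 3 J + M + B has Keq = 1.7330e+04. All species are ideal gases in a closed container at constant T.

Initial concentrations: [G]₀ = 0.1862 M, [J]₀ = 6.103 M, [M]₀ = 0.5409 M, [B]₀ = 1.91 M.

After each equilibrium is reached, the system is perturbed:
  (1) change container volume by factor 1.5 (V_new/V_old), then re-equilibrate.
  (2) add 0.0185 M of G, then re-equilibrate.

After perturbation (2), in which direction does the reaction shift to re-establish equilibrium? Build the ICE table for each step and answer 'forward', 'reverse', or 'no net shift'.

Direction: forward

Q₀ = 1261 vs Keq = 1.7330e+04 ⇒ Q<K, forward
Step 1:
                   G          J          M          B
  I           0.1862      6.103     0.5409       1.91
  C          -0.1621     0.4864     0.1621     0.1621
  E          0.02405      6.589      0.703      2.072
  solve Keq expr → x = 0.1621; check Q = 1.7330e+04
Then change container volume by factor 1.5 (V_new/V_old).
Step 2:
                   G          J          M          B
  I          0.01603      4.393     0.4687      1.381
  C         -0.01267      0.038    0.01267    0.01267
  E         0.003369      4.431     0.4814      1.394
  solve Keq expr → x = 0.01267; check Q = 1.7330e+04
Then add 0.0185 M of G.
Step 3:
                   G          J          M          B
  I          0.02187      4.431     0.4814      1.394
  C         -0.01819    0.05458    0.01819    0.01819
  E         0.003674      4.486     0.4996      1.412
  solve Keq expr → x = 0.01819; check Q = 1.7330e+04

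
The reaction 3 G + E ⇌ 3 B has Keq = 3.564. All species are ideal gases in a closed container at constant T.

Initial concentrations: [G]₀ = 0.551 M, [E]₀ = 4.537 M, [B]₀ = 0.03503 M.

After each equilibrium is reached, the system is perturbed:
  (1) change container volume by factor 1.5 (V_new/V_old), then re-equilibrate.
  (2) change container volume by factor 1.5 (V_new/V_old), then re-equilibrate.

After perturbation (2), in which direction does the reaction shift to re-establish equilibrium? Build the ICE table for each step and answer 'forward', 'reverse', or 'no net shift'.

Q₀ = 5.6637e-05 vs Keq = 3.564 ⇒ Q<K, forward
Step 1:
                    G           E           B
  Initial       0.551       4.537     0.03503
  Change      -0.3838     -0.1279      0.3838
  Equil        0.1672       4.409      0.4188
  solve Keq expr → x = 0.1279; check Q = 3.564
Then change container volume by factor 1.5 (V_new/V_old).
Step 2:
                    G           E           B
  Initial      0.1115       2.939      0.2792
  Change      0.01104    0.003679    -0.01104
  Equil        0.1225       2.943      0.2682
  solve Keq expr → x = -0.003679; check Q = 3.564
Then change container volume by factor 1.5 (V_new/V_old).
Step 3:
                    G           E           B
  Initial     0.08167       1.962      0.1788
  Change     0.007735    0.002578   -0.007735
  Equil       0.08941       1.965       0.171
  solve Keq expr → x = -0.002578; check Q = 3.564

Direction: reverse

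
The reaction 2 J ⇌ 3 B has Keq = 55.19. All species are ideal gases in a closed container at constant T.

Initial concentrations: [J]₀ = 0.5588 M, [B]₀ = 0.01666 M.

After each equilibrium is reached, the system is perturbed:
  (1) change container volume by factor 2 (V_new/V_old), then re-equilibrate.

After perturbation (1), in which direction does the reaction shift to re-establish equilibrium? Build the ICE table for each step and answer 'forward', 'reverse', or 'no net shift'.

Direction: forward

Q₀ = 1.4809e-05 vs Keq = 55.19 ⇒ Q<K, forward
Step 1:
                  J         B
  Initial    0.5588   0.01666
  Change     -0.475    0.7125
  Equil     0.08381    0.7291
  solve Keq expr → x = 0.2375; check Q = 55.19
Then change container volume by factor 2 (V_new/V_old).
Step 2:
                  J         B
  Initial    0.0419    0.3646
  Change   -0.01036   0.01554
  Equil     0.03155    0.3801
  solve Keq expr → x = 0.00518; check Q = 55.19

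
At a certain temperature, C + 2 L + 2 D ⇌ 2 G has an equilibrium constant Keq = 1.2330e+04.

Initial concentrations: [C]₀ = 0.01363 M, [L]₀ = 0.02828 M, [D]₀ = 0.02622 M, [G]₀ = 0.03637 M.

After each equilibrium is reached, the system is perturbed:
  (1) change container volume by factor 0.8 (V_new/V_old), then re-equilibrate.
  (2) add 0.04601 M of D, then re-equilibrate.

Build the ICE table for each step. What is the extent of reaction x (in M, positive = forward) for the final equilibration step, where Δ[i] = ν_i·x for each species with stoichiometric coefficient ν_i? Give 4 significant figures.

Q₀ = 1.7651e+05 vs Keq = 1.2330e+04 ⇒ Q>K, reverse
Step 1:
                   C          L          D          G
  Initial    0.01363    0.02828    0.02622    0.03637
  Change    0.006083    0.01217    0.01217   -0.01217
  Equil      0.01971    0.04045    0.03839     0.0242
  solve Keq expr → x = -0.006083; check Q = 1.2330e+04
Then change container volume by factor 0.8 (V_new/V_old).
Step 2:
                   C          L          D          G
  Initial    0.02464    0.05056    0.04798    0.03026
  Change   -0.001993  -0.003985  -0.003985   0.003985
  Equil      0.02265    0.04657      0.044    0.03424
  solve Keq expr → x = 0.001993; check Q = 1.2330e+04
Then add 0.04601 M of D.
Step 3:
                   C          L          D          G
  Initial    0.02265    0.04657    0.09001    0.03424
  Change   -0.004839  -0.009677  -0.009677   0.009677
  Equil      0.01781    0.03689    0.08033    0.04392
  solve Keq expr → x = 0.004839; check Q = 1.2330e+04

x = 0.004839 M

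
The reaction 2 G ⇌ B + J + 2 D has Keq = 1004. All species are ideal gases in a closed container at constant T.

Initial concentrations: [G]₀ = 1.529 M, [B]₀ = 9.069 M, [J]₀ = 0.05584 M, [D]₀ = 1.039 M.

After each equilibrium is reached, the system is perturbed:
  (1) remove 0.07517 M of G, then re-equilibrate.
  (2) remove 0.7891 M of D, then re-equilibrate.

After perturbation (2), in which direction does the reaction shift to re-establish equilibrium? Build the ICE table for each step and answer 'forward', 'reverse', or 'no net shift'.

Direction: forward

Q₀ = 0.2338 vs Keq = 1004 ⇒ Q<K, forward
Step 1:
                    G           B           J           D
  init          1.529       9.069     0.05584       1.039
  Δ            -1.331      0.6654      0.6654       1.331
  eq           0.1982       9.734      0.7213        2.37
  solve Keq expr → x = 0.6654; check Q = 1004
Then remove 0.07517 M of G.
Step 2:
                    G           B           J           D
  init          0.123       9.734      0.7213        2.37
  Δ           0.06502    -0.03251    -0.03251    -0.06502
  eq            0.188       9.702      0.6887       2.305
  solve Keq expr → x = -0.03251; check Q = 1004
Then remove 0.7891 M of D.
Step 3:
                    G           B           J           D
  init          0.188       9.702      0.6887       1.516
  Δ          -0.05692     0.02846     0.02846     0.05692
  eq           0.1311        9.73      0.7172       1.573
  solve Keq expr → x = 0.02846; check Q = 1004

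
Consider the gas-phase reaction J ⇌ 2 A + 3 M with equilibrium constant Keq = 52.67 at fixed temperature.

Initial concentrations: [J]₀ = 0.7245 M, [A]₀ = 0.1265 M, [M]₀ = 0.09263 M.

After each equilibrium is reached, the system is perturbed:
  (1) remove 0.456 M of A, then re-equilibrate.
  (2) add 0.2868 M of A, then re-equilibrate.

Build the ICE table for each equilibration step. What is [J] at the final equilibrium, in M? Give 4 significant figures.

Q₀ = 1.7555e-05 vs Keq = 52.67 ⇒ Q<K, forward
Step 1:
                   J          A          M
  I           0.7245     0.1265    0.09263
  C          -0.5601       1.12       1.68
  E           0.1644      1.247      1.773
  solve Keq expr → x = 0.5601; check Q = 52.67
Then remove 0.456 M of A.
Step 2:
                   J          A          M
  I           0.1644     0.7907      1.773
  C         -0.05368     0.1074      0.161
  E           0.1107      0.898      1.934
  solve Keq expr → x = 0.05368; check Q = 52.67
Then add 0.2868 M of A.
Step 3:
                   J          A          M
  I           0.1107      1.185      1.934
  C          0.03438   -0.06875    -0.1031
  E           0.1451      1.116      1.831
  solve Keq expr → x = -0.03438; check Q = 52.67

[J]_eq = 0.1451 M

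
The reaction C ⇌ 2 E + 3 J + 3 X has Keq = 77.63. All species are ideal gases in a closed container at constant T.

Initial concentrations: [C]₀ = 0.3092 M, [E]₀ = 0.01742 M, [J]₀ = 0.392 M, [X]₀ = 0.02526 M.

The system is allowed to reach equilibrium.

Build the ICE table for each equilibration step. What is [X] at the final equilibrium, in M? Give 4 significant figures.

Q₀ = 9.5283e-10 vs Keq = 77.63 ⇒ Q<K, forward
Step 1:
                  C         E         J         X
  init       0.3092   0.01742     0.392   0.02526
  Δ         -0.3007    0.6014     0.902     0.902
  eq       0.008522    0.6188     1.294    0.9273
  solve Keq expr → x = 0.3007; check Q = 77.63

[X]_eq = 0.9273 M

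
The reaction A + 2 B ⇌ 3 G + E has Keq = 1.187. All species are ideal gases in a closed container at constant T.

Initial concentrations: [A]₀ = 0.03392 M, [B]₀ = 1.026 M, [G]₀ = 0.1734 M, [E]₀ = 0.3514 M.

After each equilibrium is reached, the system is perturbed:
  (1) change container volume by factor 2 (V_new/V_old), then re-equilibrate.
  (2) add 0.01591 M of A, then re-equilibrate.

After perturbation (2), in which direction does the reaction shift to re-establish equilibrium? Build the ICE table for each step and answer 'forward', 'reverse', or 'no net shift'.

Direction: forward

Q₀ = 0.05131 vs Keq = 1.187 ⇒ Q<K, forward
Step 1:
                  A         B         G         E
  init      0.03392     1.026    0.1734    0.3514
  Δ         -0.0281   -0.0562   0.08431    0.0281
  eq       0.005818    0.9698    0.2577    0.3795
  solve Keq expr → x = 0.0281; check Q = 1.187
Then change container volume by factor 2 (V_new/V_old).
Step 2:
                  A         B         G         E
  init     0.002909    0.4849    0.1289    0.1898
  Δ       -0.001291 -0.002583  0.003874  0.001291
  eq       0.001618    0.4823    0.1327     0.191
  solve Keq expr → x = 0.001291; check Q = 1.187
Then add 0.01591 M of A.
Step 3:
                  A         B         G         E
  init      0.01753    0.4823    0.1327     0.191
  Δ        -0.01327  -0.02654   0.03981   0.01327
  eq       0.004256    0.4558    0.1725    0.2043
  solve Keq expr → x = 0.01327; check Q = 1.187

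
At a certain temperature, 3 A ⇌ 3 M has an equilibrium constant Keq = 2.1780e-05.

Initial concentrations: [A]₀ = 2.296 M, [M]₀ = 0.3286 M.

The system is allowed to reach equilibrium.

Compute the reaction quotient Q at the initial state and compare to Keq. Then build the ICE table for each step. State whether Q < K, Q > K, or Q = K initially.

Q₀ = 0.002931 vs Keq = 2.1780e-05 ⇒ Q>K, reverse
Step 1:
                  A         M
  I           2.296    0.3286
  C          0.2573   -0.2573
  E           2.553   0.07131
  solve Keq expr → x = -0.08576; check Q = 2.1780e-05

Q₀ = 0.002931; Q > K (proceeds reverse)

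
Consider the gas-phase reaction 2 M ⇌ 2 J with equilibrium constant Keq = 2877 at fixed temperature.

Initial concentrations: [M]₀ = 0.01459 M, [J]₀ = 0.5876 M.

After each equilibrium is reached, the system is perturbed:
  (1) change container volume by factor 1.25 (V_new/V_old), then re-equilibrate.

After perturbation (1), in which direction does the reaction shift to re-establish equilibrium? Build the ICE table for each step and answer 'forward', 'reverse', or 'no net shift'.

Direction: no net shift

Q₀ = 1622 vs Keq = 2877 ⇒ Q<K, forward
Step 1:
                   M          J
  I          0.01459     0.5876
  C        -0.003568   0.003568
  E          0.01102     0.5912
  solve Keq expr → x = 0.001784; check Q = 2877
Then change container volume by factor 1.25 (V_new/V_old).
Step 2:
                   M          J
  I         0.008817     0.4729
  C                0          0
  E         0.008817     0.4729
  solve Keq expr → x = 0; check Q = 2877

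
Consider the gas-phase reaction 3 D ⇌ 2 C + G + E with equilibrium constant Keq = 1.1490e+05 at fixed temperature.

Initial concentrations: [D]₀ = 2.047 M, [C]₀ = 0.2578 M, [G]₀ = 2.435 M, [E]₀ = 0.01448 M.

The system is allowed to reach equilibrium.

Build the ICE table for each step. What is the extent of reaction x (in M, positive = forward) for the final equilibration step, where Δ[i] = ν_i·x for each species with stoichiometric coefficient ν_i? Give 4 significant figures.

x = 0.6703 M

Q₀ = 2.7320e-04 vs Keq = 1.1490e+05 ⇒ Q<K, forward
Step 1:
                  D         C         G         E
  I           2.047    0.2578     2.435   0.01448
  C          -2.011     1.341    0.6703    0.6703
  E         0.03616     1.598     3.105    0.6848
  solve Keq expr → x = 0.6703; check Q = 1.1490e+05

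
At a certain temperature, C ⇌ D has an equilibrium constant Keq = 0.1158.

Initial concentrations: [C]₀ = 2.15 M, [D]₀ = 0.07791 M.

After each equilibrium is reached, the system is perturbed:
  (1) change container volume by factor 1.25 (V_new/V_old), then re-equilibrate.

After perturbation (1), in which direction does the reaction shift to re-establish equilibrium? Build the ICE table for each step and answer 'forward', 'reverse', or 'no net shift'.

Direction: no net shift

Q₀ = 0.03624 vs Keq = 0.1158 ⇒ Q<K, forward
Step 1:
                   C          D
  init          2.15    0.07791
  Δ          -0.1533     0.1533
  eq           1.997     0.2312
  solve Keq expr → x = 0.1533; check Q = 0.1158
Then change container volume by factor 1.25 (V_new/V_old).
Step 2:
                   C          D
  init         1.597      0.185
  Δ                0          0
  eq           1.597      0.185
  solve Keq expr → x = 0; check Q = 0.1158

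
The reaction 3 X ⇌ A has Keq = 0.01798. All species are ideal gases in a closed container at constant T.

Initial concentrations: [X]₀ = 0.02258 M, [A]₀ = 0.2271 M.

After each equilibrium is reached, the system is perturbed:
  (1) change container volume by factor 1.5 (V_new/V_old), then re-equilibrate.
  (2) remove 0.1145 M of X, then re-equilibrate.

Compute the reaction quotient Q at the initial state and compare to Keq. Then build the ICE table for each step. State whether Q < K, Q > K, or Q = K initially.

Q₀ = 1.9726e+04; Q > K (proceeds reverse)

Q₀ = 1.9726e+04 vs Keq = 0.01798 ⇒ Q>K, reverse
Step 1:
                    X           A
  Initial     0.02258      0.2271
  Change       0.6639     -0.2213
  Equil        0.6864    0.005815
  solve Keq expr → x = -0.2213; check Q = 0.01798
Then change container volume by factor 1.5 (V_new/V_old).
Step 2:
                    X           A
  Initial      0.4576    0.003877
  Change     0.006247   -0.002082
  Equil        0.4639    0.001795
  solve Keq expr → x = -0.002082; check Q = 0.01798
Then remove 0.1145 M of X.
Step 3:
                    X           A
  Initial      0.3494    0.001795
  Change     0.003023   -0.001008
  Equil        0.3524  7.8681e-04
  solve Keq expr → x = -0.001008; check Q = 0.01798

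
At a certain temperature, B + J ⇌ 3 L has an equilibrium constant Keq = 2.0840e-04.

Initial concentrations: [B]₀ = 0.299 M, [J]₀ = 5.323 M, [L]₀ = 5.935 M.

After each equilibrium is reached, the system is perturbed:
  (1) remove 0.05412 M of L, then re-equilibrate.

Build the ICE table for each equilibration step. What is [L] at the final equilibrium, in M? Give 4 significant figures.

Q₀ = 131.4 vs Keq = 2.0840e-04 ⇒ Q>K, reverse
Step 1:
                  B         J         L
  Initial     0.299     5.323     5.935
  Change      1.928     1.928    -5.785
  Equil       2.227     7.251    0.1499
  solve Keq expr → x = -1.928; check Q = 2.0840e-04
Then remove 0.05412 M of L.
Step 2:
                  B         J         L
  Initial     2.227     7.251   0.09575
  Change   -0.01787  -0.01787    0.0536
  Equil        2.21     7.234    0.1493
  solve Keq expr → x = 0.01787; check Q = 2.0840e-04

[L]_eq = 0.1493 M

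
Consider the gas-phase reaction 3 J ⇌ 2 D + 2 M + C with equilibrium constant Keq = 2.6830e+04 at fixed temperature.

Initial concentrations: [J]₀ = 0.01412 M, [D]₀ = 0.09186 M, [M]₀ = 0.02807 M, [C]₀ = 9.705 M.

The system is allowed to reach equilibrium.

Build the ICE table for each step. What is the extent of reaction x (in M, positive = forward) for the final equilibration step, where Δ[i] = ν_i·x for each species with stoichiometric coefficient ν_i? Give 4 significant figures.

x = 0.004144 M

Q₀ = 22.92 vs Keq = 2.6830e+04 ⇒ Q<K, forward
Step 1:
                   J          D          M          C
  init       0.01412    0.09186    0.02807      9.705
  Δ         -0.01243   0.008289   0.008289   0.004144
  eq        0.001687     0.1001    0.03636      9.709
  solve Keq expr → x = 0.004144; check Q = 2.6830e+04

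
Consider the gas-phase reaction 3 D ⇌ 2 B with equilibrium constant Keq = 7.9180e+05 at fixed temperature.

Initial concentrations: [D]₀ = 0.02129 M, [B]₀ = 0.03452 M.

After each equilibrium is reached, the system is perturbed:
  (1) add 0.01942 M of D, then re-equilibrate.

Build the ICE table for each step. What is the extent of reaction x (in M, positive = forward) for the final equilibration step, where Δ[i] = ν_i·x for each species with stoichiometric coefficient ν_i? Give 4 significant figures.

Q₀ = 123.5 vs Keq = 7.9180e+05 ⇒ Q<K, forward
Step 1:
                    D           B
  Initial     0.02129     0.03452
  Change     -0.01987     0.01324
  Equil      0.001423     0.04776
  solve Keq expr → x = 0.006622; check Q = 7.9180e+05
Then add 0.01942 M of D.
Step 2:
                    D           B
  Initial     0.02084     0.04776
  Change     -0.01918     0.01278
  Equil      0.001667     0.06055
  solve Keq expr → x = 0.006392; check Q = 7.9180e+05

x = 0.006392 M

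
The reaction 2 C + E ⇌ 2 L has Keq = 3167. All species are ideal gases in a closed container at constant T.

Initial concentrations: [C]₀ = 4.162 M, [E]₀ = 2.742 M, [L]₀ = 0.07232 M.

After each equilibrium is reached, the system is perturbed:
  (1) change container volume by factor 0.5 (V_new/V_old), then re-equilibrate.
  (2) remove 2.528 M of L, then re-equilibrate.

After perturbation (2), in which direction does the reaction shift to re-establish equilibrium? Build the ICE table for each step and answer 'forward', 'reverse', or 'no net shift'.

Direction: forward

Q₀ = 1.1011e-04 vs Keq = 3167 ⇒ Q<K, forward
Step 1:
                  C         E         L
  Initial     4.162     2.742   0.07232
  Change     -4.074    -2.037     4.074
  Equil     0.08776    0.7049     4.147
  solve Keq expr → x = 2.037; check Q = 3167
Then change container volume by factor 0.5 (V_new/V_old).
Step 2:
                  C         E         L
  Initial    0.1755      1.41     8.293
  Change   -0.04956  -0.02478   0.04956
  Equil       0.126     1.385     8.343
  solve Keq expr → x = 0.02478; check Q = 3167
Then remove 2.528 M of L.
Step 3:
                  C         E         L
  Initial     0.126     1.385     5.815
  Change   -0.03702  -0.01851   0.03702
  Equil     0.08895     1.366     5.852
  solve Keq expr → x = 0.01851; check Q = 3167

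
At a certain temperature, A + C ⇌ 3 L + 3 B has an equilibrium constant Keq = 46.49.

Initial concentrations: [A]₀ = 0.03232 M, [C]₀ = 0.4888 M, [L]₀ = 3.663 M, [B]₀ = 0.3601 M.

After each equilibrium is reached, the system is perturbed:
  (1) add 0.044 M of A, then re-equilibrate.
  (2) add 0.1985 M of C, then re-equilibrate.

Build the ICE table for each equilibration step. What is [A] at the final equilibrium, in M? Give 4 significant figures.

[A]_eq = 0.07487 M

Q₀ = 145.3 vs Keq = 46.49 ⇒ Q>K, reverse
Step 1:
                   A          C          L          B
  Initial    0.03232     0.4888      3.663     0.3601
  Change      0.0204     0.0204   -0.06119   -0.06119
  Equil      0.05272     0.5092      3.602     0.2989
  solve Keq expr → x = -0.0204; check Q = 46.49
Then add 0.044 M of A.
Step 2:
                   A          C          L          B
  Initial    0.09672     0.5092      3.602     0.2989
  Change    -0.01385   -0.01385    0.04154    0.04154
  Equil      0.08287     0.4953      3.643     0.3405
  solve Keq expr → x = 0.01385; check Q = 46.49
Then add 0.1985 M of C.
Step 3:
                   A          C          L          B
  Initial    0.08287     0.6938      3.643     0.3405
  Change   -0.007996  -0.007996    0.02399    0.02399
  Equil      0.07487     0.6859      3.667     0.3644
  solve Keq expr → x = 0.007996; check Q = 46.49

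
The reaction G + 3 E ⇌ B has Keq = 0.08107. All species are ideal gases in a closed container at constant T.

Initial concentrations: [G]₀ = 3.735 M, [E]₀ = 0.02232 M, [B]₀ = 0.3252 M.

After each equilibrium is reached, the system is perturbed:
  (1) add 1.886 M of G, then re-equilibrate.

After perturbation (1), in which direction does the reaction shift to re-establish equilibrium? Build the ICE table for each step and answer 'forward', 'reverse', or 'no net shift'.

Q₀ = 7830 vs Keq = 0.08107 ⇒ Q>K, reverse
Step 1:
                   G          E          B
  Initial      3.735    0.02232     0.3252
  Change      0.2214     0.6642    -0.2214
  Equil        3.956     0.6865     0.1038
  solve Keq expr → x = -0.2214; check Q = 0.08107
Then add 1.886 M of G.
Step 2:
                   G          E          B
  Initial      5.842     0.6865     0.1038
  Change    -0.01716   -0.05148    0.01716
  Equil        5.825     0.6351      0.121
  solve Keq expr → x = 0.01716; check Q = 0.08107

Direction: forward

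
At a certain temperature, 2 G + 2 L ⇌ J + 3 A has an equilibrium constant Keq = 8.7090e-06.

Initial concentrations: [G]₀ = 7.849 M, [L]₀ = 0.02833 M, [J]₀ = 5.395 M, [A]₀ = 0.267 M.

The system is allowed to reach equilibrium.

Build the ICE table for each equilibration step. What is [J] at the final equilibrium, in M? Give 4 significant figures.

[J]_eq = 5.311 M

Q₀ = 2.077 vs Keq = 8.7090e-06 ⇒ Q>K, reverse
Step 1:
                   G          L          J          A
  Initial      7.849    0.02833      5.395      0.267
  Change      0.1674     0.1674   -0.08369    -0.2511
  Equil        8.016     0.1957      5.311    0.01592
  solve Keq expr → x = -0.08369; check Q = 8.7090e-06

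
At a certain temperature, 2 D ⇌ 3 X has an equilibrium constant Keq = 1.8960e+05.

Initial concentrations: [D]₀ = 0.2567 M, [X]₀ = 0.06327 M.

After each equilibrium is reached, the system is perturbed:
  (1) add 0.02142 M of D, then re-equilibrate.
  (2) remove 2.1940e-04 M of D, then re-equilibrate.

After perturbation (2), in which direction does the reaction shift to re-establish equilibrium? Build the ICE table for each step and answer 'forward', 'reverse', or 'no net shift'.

Q₀ = 0.003844 vs Keq = 1.8960e+05 ⇒ Q<K, forward
Step 1:
                    D           X
  Initial      0.2567     0.06327
  Change       -0.256       0.384
  Equil    6.8701e-04      0.4473
  solve Keq expr → x = 0.128; check Q = 1.8960e+05
Then add 0.02142 M of D.
Step 2:
                    D           X
  Initial     0.02211      0.4473
  Change     -0.02134     0.03202
  Equil    7.6208e-04      0.4793
  solve Keq expr → x = 0.01067; check Q = 1.8960e+05
Then remove 2.1940e-04 M of D.
Step 3:
                    D           X
  Initial  5.4268e-04      0.4793
  Change   2.1862e-04 -3.2793e-04
  Equil    7.6130e-04       0.479
  solve Keq expr → x = -1.0931e-04; check Q = 1.8960e+05

Direction: reverse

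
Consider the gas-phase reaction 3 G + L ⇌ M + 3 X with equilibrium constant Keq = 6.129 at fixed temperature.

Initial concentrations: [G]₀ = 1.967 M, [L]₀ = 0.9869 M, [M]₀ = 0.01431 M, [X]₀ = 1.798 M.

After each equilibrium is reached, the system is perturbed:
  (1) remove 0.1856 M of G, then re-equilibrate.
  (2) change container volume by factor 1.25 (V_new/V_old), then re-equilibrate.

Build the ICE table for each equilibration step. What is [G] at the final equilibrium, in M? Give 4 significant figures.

Q₀ = 0.01107 vs Keq = 6.129 ⇒ Q<K, forward
Step 1:
                    G           L           M           X
  I             1.967      0.9869     0.01431       1.798
  C           -0.8655     -0.2885      0.2885      0.8655
  E             1.102      0.6984      0.3028       2.663
  solve Keq expr → x = 0.2885; check Q = 6.129
Then remove 0.1856 M of G.
Step 2:
                    G           L           M           X
  I            0.9159      0.6984      0.3028       2.663
  C           0.09392     0.03131    -0.03131    -0.09392
  E              1.01      0.7297      0.2715        2.57
  solve Keq expr → x = -0.03131; check Q = 6.129
Then change container volume by factor 1.25 (V_new/V_old).
Step 3:
                    G           L           M           X
  I            0.8079      0.5838      0.2172       2.056
  C                 0           0           0           0
  E            0.8079      0.5838      0.2172       2.056
  solve Keq expr → x = 0; check Q = 6.129

[G]_eq = 0.8079 M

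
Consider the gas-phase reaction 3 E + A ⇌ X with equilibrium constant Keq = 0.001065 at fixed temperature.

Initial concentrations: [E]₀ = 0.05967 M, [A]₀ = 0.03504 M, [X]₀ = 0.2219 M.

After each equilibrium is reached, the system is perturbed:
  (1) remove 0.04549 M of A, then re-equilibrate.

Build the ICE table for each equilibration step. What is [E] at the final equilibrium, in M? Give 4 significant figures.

[E]_eq = 0.7251 M

Q₀ = 2.9807e+04 vs Keq = 0.001065 ⇒ Q>K, reverse
Step 1:
                   E          A          X
  I          0.05967    0.03504     0.2219
  C           0.6654     0.2218    -0.2218
  E           0.7251     0.2568 1.0426e-04
  solve Keq expr → x = -0.2218; check Q = 0.001065
Then remove 0.04549 M of A.
Step 2:
                   E          A          X
  I           0.7251     0.2113 1.0426e-04
  C       5.5318e-05 1.8439e-05 -1.8439e-05
  E           0.7251     0.2114 8.5822e-05
  solve Keq expr → x = -1.8439e-05; check Q = 0.001065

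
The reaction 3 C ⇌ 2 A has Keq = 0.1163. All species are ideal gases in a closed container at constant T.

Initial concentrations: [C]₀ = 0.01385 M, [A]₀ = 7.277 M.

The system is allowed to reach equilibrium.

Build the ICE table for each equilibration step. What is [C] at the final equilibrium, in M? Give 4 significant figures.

[C]_eq = 5.077 M

Q₀ = 1.9932e+07 vs Keq = 0.1163 ⇒ Q>K, reverse
Step 1:
                  C         A
  init      0.01385     7.277
  Δ           5.063    -3.376
  eq          5.077     3.901
  solve Keq expr → x = -1.688; check Q = 0.1163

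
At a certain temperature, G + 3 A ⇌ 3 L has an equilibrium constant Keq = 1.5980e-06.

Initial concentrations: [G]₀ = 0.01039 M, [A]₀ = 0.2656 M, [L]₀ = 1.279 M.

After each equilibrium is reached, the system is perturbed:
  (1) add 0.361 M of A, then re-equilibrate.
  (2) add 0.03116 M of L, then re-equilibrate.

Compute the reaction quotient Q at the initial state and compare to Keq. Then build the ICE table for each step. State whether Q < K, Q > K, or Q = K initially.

Q₀ = 1.0748e+04; Q > K (proceeds reverse)

Q₀ = 1.0748e+04 vs Keq = 1.5980e-06 ⇒ Q>K, reverse
Step 1:
                    G           A           L
  Initial     0.01039      0.2656       1.279
  Change       0.4218       1.265      -1.265
  Equil        0.4322       1.531     0.01353
  solve Keq expr → x = -0.4218; check Q = 1.5980e-06
Then add 0.361 M of A.
Step 2:
                    G           A           L
  Initial      0.4322       1.892     0.01353
  Change     -0.00105    -0.00315     0.00315
  Equil        0.4312       1.889     0.01668
  solve Keq expr → x = 0.00105; check Q = 1.5980e-06
Then add 0.03116 M of L.
Step 3:
                    G           A           L
  Initial      0.4312       1.889     0.04784
  Change      0.01025     0.03076    -0.03076
  Equil        0.4414        1.92     0.01709
  solve Keq expr → x = -0.01025; check Q = 1.5980e-06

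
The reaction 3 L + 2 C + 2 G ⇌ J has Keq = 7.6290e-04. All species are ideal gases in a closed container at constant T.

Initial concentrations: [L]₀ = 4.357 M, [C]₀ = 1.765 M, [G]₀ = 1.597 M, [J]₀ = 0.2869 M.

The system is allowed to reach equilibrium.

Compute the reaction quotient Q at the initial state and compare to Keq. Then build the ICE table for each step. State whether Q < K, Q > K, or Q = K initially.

Q₀ = 4.3658e-04 vs Keq = 7.6290e-04 ⇒ Q<K, forward
Step 1:
                  L         C         G         J
  I           4.357     1.765     1.597    0.2869
  C         -0.1637   -0.1091   -0.1091   0.05456
  E           4.193     1.656     1.488    0.3415
  solve Keq expr → x = 0.05456; check Q = 7.6290e-04

Q₀ = 4.3658e-04; Q < K (proceeds forward)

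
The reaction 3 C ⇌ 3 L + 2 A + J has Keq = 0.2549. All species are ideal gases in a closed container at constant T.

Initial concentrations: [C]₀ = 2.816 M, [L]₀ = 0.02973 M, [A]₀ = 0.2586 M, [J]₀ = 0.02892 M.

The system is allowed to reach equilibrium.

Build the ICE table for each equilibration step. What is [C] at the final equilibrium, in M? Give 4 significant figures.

[C]_eq = 1.587 M

Q₀ = 2.2758e-09 vs Keq = 0.2549 ⇒ Q<K, forward
Step 1:
                  C         L         A         J
  Initial     2.816   0.02973    0.2586   0.02892
  Change     -1.229     1.229    0.8196    0.4098
  Equil       1.587     1.259     1.078    0.4387
  solve Keq expr → x = 0.4098; check Q = 0.2549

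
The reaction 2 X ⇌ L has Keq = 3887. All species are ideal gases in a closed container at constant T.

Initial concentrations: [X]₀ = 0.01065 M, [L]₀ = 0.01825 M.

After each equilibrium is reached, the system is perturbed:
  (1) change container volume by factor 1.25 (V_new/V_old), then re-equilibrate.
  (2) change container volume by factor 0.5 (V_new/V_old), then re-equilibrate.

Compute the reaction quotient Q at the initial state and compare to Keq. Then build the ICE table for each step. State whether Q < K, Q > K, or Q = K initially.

Q₀ = 160.9 vs Keq = 3887 ⇒ Q<K, forward
Step 1:
                    X           L
  I           0.01065     0.01825
  C         -0.008251    0.004125
  E          0.002399     0.02238
  solve Keq expr → x = 0.004125; check Q = 3887
Then change container volume by factor 1.25 (V_new/V_old).
Step 2:
                    X           L
  I          0.001919      0.0179
  C        2.1995e-04 -1.0998e-04
  E          0.002139     0.01779
  solve Keq expr → x = -1.0998e-04; check Q = 3887
Then change container volume by factor 0.5 (V_new/V_old).
Step 3:
                    X           L
  I          0.004279     0.03558
  C         -0.001227  6.1362e-04
  E          0.003051     0.03619
  solve Keq expr → x = 6.1362e-04; check Q = 3887

Q₀ = 160.9; Q < K (proceeds forward)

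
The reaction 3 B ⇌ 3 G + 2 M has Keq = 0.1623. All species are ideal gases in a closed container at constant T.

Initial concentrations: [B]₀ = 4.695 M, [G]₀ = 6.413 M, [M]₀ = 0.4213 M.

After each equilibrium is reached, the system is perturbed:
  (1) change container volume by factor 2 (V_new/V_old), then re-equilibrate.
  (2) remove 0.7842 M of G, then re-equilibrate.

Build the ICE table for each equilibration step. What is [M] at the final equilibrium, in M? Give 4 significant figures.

[M]_eq = 0.3153 M

Q₀ = 0.4523 vs Keq = 0.1623 ⇒ Q>K, reverse
Step 1:
                  B         G         M
  init        4.695     6.413    0.4213
  Δ          0.2076   -0.2076   -0.1384
  eq          4.903     6.205    0.2829
  solve Keq expr → x = -0.0692; check Q = 0.1623
Then change container volume by factor 2 (V_new/V_old).
Step 2:
                  B         G         M
  init        2.451     3.103    0.1415
  Δ         -0.1482    0.1482   0.09878
  eq          2.303     3.251    0.2402
  solve Keq expr → x = 0.04939; check Q = 0.1623
Then remove 0.7842 M of G.
Step 3:
                  B         G         M
  init        2.303     2.467    0.2402
  Δ         -0.1126    0.1126   0.07507
  eq          2.191     2.579    0.3153
  solve Keq expr → x = 0.03754; check Q = 0.1623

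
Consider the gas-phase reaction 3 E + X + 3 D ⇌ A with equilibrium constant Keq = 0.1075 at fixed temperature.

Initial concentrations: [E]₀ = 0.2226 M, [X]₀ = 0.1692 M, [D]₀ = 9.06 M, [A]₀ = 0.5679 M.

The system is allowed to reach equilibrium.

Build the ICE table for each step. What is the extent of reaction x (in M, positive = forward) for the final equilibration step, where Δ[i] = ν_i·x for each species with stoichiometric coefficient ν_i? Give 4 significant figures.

x = -0.03195 M

Q₀ = 0.4092 vs Keq = 0.1075 ⇒ Q>K, reverse
Step 1:
                    E           X           D           A
  Initial      0.2226      0.1692        9.06      0.5679
  Change      0.09585     0.03195     0.09585    -0.03195
  Equil        0.3184      0.2011       9.156       0.536
  solve Keq expr → x = -0.03195; check Q = 0.1075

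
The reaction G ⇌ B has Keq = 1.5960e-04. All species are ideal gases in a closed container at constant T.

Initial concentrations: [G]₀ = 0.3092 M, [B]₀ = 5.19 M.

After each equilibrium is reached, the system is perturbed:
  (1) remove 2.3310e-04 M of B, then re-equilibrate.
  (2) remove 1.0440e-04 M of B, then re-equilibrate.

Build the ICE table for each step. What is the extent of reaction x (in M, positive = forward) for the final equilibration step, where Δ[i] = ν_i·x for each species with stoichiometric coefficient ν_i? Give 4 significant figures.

x = 1.0438e-04 M

Q₀ = 16.79 vs Keq = 1.5960e-04 ⇒ Q>K, reverse
Step 1:
                  G         B
  I          0.3092      5.19
  C           5.189    -5.189
  E           5.498 8.7753e-04
  solve Keq expr → x = -5.189; check Q = 1.5960e-04
Then remove 2.3310e-04 M of B.
Step 2:
                  G         B
  I           5.498 6.4443e-04
  C       -2.3306e-04 2.3306e-04
  E           5.498 8.7750e-04
  solve Keq expr → x = 2.3306e-04; check Q = 1.5960e-04
Then remove 1.0440e-04 M of B.
Step 3:
                  G         B
  I           5.498 7.7310e-04
  C       -1.0438e-04 1.0438e-04
  E           5.498 8.7748e-04
  solve Keq expr → x = 1.0438e-04; check Q = 1.5960e-04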